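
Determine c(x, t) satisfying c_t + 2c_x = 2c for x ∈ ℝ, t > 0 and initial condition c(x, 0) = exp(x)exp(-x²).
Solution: Substitute c = exp(x)u.
Then c_x = exp(x)(u_x + u), c_t = exp(x)u_t; substituting and dividing by exp(x), the lower-order terms cancel: u_t + 2u_x = 0 (standard advection equation).
Data for u: u(x,0) = exp(-x)c(x,0) = exp(-x²).
By characteristics (dx/dt = 2), u(x,t) = f(x - 2t) with f = u(·, 0).
So u(x,t) = exp(-(-2t + x)²), and c(x,t) = exp(x)u(x,t).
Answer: c(x, t) = exp(x)exp(-(-2t + x)²)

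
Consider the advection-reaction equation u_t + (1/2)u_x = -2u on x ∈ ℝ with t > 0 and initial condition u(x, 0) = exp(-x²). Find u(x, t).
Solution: Substitute u = exp(-2t)w, i.e. w = exp(2t)u.
By the product rule, u_t = exp(-2t)(w_t - 2w), u_x = exp(-2t)w_x.
Substituting into the PDE and dividing by exp(-2t): w_t - 2w + (1/2)w_x = -2w.
The lower-order terms cancel, leaving the standard advection equation w_t + (1/2)w_x = 0.
Initial data for w: w(x,0) = u(x,0) = exp(-x²).
Solve for w:
  By method of characteristics (waves move right with speed 1/2):
  Along characteristics x - (1/2)t = const, w is constant, so w(x,t) = f(x - (1/2)t) with f = w(·, 0).
Hence w(x,t) = exp(-(-t/2 + x)²).
Transform back: u(x,t) = exp(-2t)w(x,t).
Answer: u(x, t) = exp(-2t)exp(-(-t/2 + x)²)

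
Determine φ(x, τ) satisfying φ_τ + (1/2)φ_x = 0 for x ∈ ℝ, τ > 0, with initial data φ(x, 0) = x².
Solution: By method of characteristics (waves move right with speed 1/2):
Along characteristics x - (1/2)τ = const, φ is constant, so φ(x,τ) = f(x - (1/2)τ) with f = φ(·, 0).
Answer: φ(x, τ) = x² - xτ + (1/4)τ²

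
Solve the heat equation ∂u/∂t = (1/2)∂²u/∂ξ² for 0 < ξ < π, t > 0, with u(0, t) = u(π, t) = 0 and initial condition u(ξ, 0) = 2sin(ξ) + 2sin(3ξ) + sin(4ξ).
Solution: Separating variables: u = Σ c_n exp(-n²t/2) sin(nξ). From u(ξ,0) = 2sin(ξ) + 2sin(3ξ) + sin(4ξ): c_1=2, c_3=2, c_4=1.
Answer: u(ξ, t) = exp(-8t)sin(4ξ) + 2exp(-t/2)sin(ξ) + 2exp(-9t/2)sin(3ξ)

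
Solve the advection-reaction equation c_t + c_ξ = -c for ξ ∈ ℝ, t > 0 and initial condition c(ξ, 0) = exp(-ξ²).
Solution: Substitute c = exp(-t)u, i.e. u = exp(t)c.
By the product rule, c_t = exp(-t)(u_t - u), c_ξ = exp(-t)u_ξ.
Substituting into the PDE and dividing by exp(-t): u_t - u + u_ξ = -u.
The lower-order terms cancel, leaving the standard advection equation u_t + u_ξ = 0.
Initial data for u: u(ξ,0) = c(ξ,0) = exp(-ξ²).
Solve for u:
  By method of characteristics (waves move right with speed 1):
  Along characteristics ξ - t = const, u is constant, so u(ξ,t) = f(ξ - t) with f = u(·, 0).
Hence u(ξ,t) = exp(-(-t + ξ)²).
Transform back: c(ξ,t) = exp(-t)u(ξ,t).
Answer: c(ξ, t) = exp(-t)exp(-(-t + ξ)²)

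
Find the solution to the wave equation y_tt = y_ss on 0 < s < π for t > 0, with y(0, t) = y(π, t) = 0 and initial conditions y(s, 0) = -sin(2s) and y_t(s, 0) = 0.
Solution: Separating variables: y = Σ [A_n cos(ω_n t) + B_n sin(ω_n t)] sin(ns), ω_n = n. From ICs: A_2=-1.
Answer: y(s, t) = -sin(2s)cos(2t)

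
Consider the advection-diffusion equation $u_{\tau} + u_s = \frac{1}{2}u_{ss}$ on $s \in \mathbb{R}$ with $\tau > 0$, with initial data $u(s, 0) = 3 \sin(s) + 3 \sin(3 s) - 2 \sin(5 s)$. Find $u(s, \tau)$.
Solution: Change to a moving frame: let $\eta = s - \tau$, $\sigma = \tau$ and write $u(s,\tau) = w(\eta,\sigma)$.
By the chain rule $u_{\tau} = w_{\sigma} - w_{\eta}$, $u_s = w_{\eta}$, $u_{ss} = w_{\eta\eta}$.
Then $u_{\tau} + u_s = w_{\sigma}$: the advection term cancels and the PDE becomes the heat equation $w_{\sigma} = \frac{1}{2}w_{\eta\eta}$ on $\eta \in \mathbb{R}$.
Initial data: $w(\eta,0) = u(\eta,0) = 3 \sin(\eta) + 3 \sin(3 \eta) - 2 \sin(5 \eta)$.
On $\eta \in \mathbb{R}$ each mode satisfies $(\sin(n\eta))'' = -n^2 \sin(n\eta)$, so $e^{-n^2\sigma/2} \sin(n\eta)$ solves the heat equation; by superposition $w(\eta,\sigma) = \sum c_n e^{-n^2\sigma/2} \sin(n\eta)$.
Reading off the coefficients: $c_1=3, c_3=3, c_5=-2$, so $w(\eta,\sigma) = 3 e^{-\sigma/2} \sin(\eta) + 3 e^{-9 \sigma/2} \sin(3 \eta) - 2 e^{-25 \sigma/2} \sin(5 \eta)$.
Substituting back $\eta = s - \tau$, $\sigma = \tau$: $u(s,\tau) = w(s - \tau, \tau)$.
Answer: $u(s, \tau) = -3 e^{-\tau/2} \sin(\tau - s) - 3 e^{-9 \tau/2} \sin(3 \tau - 3 s) + 2 e^{-25 \tau/2} \sin(5 \tau - 5 s)$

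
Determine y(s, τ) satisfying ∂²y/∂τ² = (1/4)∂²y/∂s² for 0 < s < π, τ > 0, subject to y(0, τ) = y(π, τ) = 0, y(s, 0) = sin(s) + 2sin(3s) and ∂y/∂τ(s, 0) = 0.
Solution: Using separation of variables y = X(s)T(τ):
Eigenfunctions: sin(ns), n = 1, 2, 3, ...
General solution: y(s, τ) = Σ [A_n cos(n τ/2) + B_n sin(n τ/2)] sin(ns)
From y(s,0) = sin(s) + 2sin(3s): A_1=1, A_3=2. From y_τ(s,0) = 0: all B_n = 0.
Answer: y(s, τ) = sin(s)cos(τ/2) + 2sin(3s)cos(3τ/2)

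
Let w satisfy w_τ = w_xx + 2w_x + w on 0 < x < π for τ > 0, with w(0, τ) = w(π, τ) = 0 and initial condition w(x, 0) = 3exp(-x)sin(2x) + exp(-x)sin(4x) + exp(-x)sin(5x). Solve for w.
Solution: Substitute w = exp(-x)u.
Then w_x = exp(-x)(u_x - u), w_xx = exp(-x)(u_xx - 2u_x + u), w_τ = exp(-x)u_τ; substituting and dividing by exp(-x), the lower-order terms cancel: u_τ = u_xx (standard heat equation).
Data for u: u(x,0) = exp(x)w(x,0) = 3sin(2x) + sin(4x) + sin(5x). The boundary conditions carry over: u(0,τ) = u(π,τ) = 0.
Separating variables: u = Σ c_n exp(-n²τ) sin(nx). From u(x,0) = 3sin(2x) + sin(4x) + sin(5x): c_2=3, c_4=1, c_5=1.
So u(x,τ) = 3exp(-4τ)sin(2x) + exp(-16τ)sin(4x) + exp(-25τ)sin(5x), and w(x,τ) = exp(-x)u(x,τ).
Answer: w(x, τ) = 3exp(-x)exp(-4τ)sin(2x) + exp(-x)exp(-16τ)sin(4x) + exp(-x)exp(-25τ)sin(5x)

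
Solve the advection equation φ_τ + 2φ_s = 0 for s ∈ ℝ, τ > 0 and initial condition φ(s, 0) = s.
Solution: By method of characteristics (waves move right with speed 2):
Along characteristics s - 2τ = const, φ is constant, so φ(s,τ) = f(s - 2τ) with f = φ(·, 0).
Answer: φ(s, τ) = s - 2τ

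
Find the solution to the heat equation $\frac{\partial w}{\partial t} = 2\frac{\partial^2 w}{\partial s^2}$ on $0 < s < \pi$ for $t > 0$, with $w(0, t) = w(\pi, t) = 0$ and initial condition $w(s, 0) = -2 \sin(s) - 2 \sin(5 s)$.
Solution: Using separation of variables $w = X(s)T(t)$:
Eigenfunctions: $\sin(ns)$, $n = 1, 2, 3, \ldots$
General solution: $w(s, t) = \sum c_n \sin(ns) e^{-2n^2 t}$
Matching $w(s,0) = -2 \sin(s) - 2 \sin(5 s)$ term by term: $c_1=-2, c_5=-2$.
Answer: $w(s, t) = -2 e^{-2 t} \sin(s) - 2 e^{-50 t} \sin(5 s)$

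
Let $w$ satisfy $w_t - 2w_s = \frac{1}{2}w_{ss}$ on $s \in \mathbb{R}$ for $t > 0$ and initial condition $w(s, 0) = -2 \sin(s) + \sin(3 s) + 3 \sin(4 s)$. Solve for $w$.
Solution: Change to a moving frame: let $\eta = s + 2t$, $\sigma = t$ and write $w(s,t) = u(\eta,\sigma)$.
By the chain rule $w_t = u_{\sigma} + 2u_{\eta}$, $w_s = u_{\eta}$, $w_{ss} = u_{\eta\eta}$.
Then $w_t - 2w_s = u_{\sigma}$: the advection term cancels and the PDE becomes the heat equation $u_{\sigma} = \frac{1}{2}u_{\eta\eta}$ on $\eta \in \mathbb{R}$.
Initial data: $u(\eta,0) = w(\eta,0) = -2 \sin(\eta) + \sin(3 \eta) + 3 \sin(4 \eta)$.
On $\eta \in \mathbb{R}$ each mode satisfies $(\sin(n\eta))'' = -n^2 \sin(n\eta)$, so $e^{-n^2\sigma/2} \sin(n\eta)$ solves the heat equation; by superposition $u(\eta,\sigma) = \sum c_n e^{-n^2\sigma/2} \sin(n\eta)$.
Reading off the coefficients: $c_1=-2, c_3=1, c_4=3$, so $u(\eta,\sigma) = 3 e^{-8 \sigma} \sin(4 \eta) - 2 e^{-\sigma/2} \sin(\eta) + e^{-9 \sigma/2} \sin(3 \eta)$.
Substituting back $\eta = s + 2t$, $\sigma = t$: $w(s,t) = u(s + 2t, t)$.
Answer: $w(s, t) = 3 e^{-8 t} \sin(4 s + 8 t) - 2 e^{-t/2} \sin(s + 2 t) + e^{-9 t/2} \sin(3 s + 6 t)$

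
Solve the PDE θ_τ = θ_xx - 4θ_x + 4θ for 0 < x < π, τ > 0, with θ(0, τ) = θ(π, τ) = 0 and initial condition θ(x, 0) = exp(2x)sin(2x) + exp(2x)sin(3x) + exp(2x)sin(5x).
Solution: Substitute θ = exp(2x)u, i.e. u = exp(-2x)θ.
By the product rule, θ_x = exp(2x)(u_x + 2u), θ_xx = exp(2x)(u_xx + 4u_x + 4u), θ_τ = exp(2x)u_τ.
Substituting into the PDE and dividing by exp(2x): u_τ = (u_xx + 4u_x + 4u) - 4(u_x + 2u) + 4u.
The lower-order terms cancel, leaving the standard heat equation u_τ = u_xx.
Initial data for u: u(x,0) = exp(-2x)θ(x,0) = sin(2x) + sin(3x) + sin(5x). The boundary conditions carry over: u(0,τ) = u(π,τ) = 0.
Solve for u:
  Using separation of variables u = X(x)G(τ):
  Eigenfunctions: sin(nx), n = 1, 2, 3, ...
  General solution: u(x, τ) = Σ c_n sin(nx) exp(-n² τ)
  Matching u(x,0) = sin(2x) + sin(3x) + sin(5x) term by term: c_2=1, c_3=1, c_5=1.
Hence u(x,τ) = exp(-4τ)sin(2x) + exp(-9τ)sin(3x) + exp(-25τ)sin(5x).
Transform back: θ(x,τ) = exp(2x)u(x,τ).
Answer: θ(x, τ) = exp(2x)exp(-4τ)sin(2x) + exp(2x)exp(-9τ)sin(3x) + exp(2x)exp(-25τ)sin(5x)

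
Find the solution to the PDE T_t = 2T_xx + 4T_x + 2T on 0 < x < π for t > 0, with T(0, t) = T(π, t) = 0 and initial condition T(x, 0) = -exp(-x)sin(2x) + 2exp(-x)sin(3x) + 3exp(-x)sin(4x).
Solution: Substitute T = exp(-x)u, i.e. u = exp(x)T.
By the product rule, T_x = exp(-x)(u_x - u), T_xx = exp(-x)(u_xx - 2u_x + u), T_t = exp(-x)u_t.
Substituting into the PDE and dividing by exp(-x): u_t = 2(u_xx - 2u_x + u) + 4(u_x - u) + 2u.
The lower-order terms cancel, leaving the standard heat equation u_t = 2u_xx.
Initial data for u: u(x,0) = exp(x)T(x,0) = -sin(2x) + 2sin(3x) + 3sin(4x). The boundary conditions carry over: u(0,t) = u(π,t) = 0.
Solve for u:
  Using separation of variables u = X(x)G(t):
  Eigenfunctions: sin(nx), n = 1, 2, 3, ...
  General solution: u(x, t) = Σ c_n sin(nx) exp(-2n² t)
  Matching u(x,0) = -sin(2x) + 2sin(3x) + 3sin(4x) term by term: c_2=-1, c_3=2, c_4=3.
Hence u(x,t) = -exp(-8t)sin(2x) + 2exp(-18t)sin(3x) + 3exp(-32t)sin(4x).
Transform back: T(x,t) = exp(-x)u(x,t).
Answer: T(x, t) = -exp(-8t)exp(-x)sin(2x) + 2exp(-18t)exp(-x)sin(3x) + 3exp(-32t)exp(-x)sin(4x)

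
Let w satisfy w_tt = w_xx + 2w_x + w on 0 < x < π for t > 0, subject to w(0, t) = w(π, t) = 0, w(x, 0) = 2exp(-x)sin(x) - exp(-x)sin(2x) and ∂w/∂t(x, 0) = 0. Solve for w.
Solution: Substitute w = exp(-x)u.
Then w_x = exp(-x)(u_x - u), w_xx = exp(-x)(u_xx - 2u_x + u), w_tt = exp(-x)u_tt; substituting and dividing by exp(-x), the lower-order terms cancel: u_tt = u_xx (standard wave equation).
Data for u: u(x,0) = exp(x)w(x,0) = 2sin(x) - sin(2x); u_t(x,0) = exp(x)w_t(x,0) = 0. The boundary conditions carry over: u(0,t) = u(π,t) = 0.
Separating variables: u = Σ [A_n cos(ω_n t) + B_n sin(ω_n t)] sin(nx), ω_n = n. From ICs: A_1=2, A_2=-1.
So u(x,t) = 2sin(x)cos(t) - sin(2x)cos(2t), and w(x,t) = exp(-x)u(x,t).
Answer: w(x, t) = 2exp(-x)sin(x)cos(t) - exp(-x)sin(2x)cos(2t)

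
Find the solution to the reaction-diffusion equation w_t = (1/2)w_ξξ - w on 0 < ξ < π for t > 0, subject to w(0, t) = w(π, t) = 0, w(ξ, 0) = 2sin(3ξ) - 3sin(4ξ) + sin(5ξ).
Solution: Substitute w = exp(-t)u.
Then w_t = exp(-t)(u_t - u), w_ξξ = exp(-t)u_ξξ; substituting and dividing by exp(-t), the lower-order terms cancel: u_t = (1/2)u_ξξ (standard heat equation).
Data for u: u(ξ,0) = w(ξ,0) = 2sin(3ξ) - 3sin(4ξ) + sin(5ξ). The boundary conditions carry over: u(0,t) = u(π,t) = 0.
Separating variables: u = Σ c_n exp(-n²t/2) sin(nξ). From u(ξ,0) = 2sin(3ξ) - 3sin(4ξ) + sin(5ξ): c_3=2, c_4=-3, c_5=1.
So u(ξ,t) = -3exp(-8t)sin(4ξ) + 2exp(-9t/2)sin(3ξ) + exp(-25t/2)sin(5ξ), and w(ξ,t) = exp(-t)u(ξ,t).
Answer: w(ξ, t) = -3exp(-9t)sin(4ξ) + 2exp(-11t/2)sin(3ξ) + exp(-27t/2)sin(5ξ)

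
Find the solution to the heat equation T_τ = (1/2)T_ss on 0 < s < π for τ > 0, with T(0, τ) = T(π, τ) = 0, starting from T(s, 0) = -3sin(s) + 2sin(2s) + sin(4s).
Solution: Separating variables: T = Σ c_n exp(-n²τ/2) sin(ns). From T(s,0) = -3sin(s) + 2sin(2s) + sin(4s): c_1=-3, c_2=2, c_4=1.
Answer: T(s, τ) = 2exp(-2τ)sin(2s) + exp(-8τ)sin(4s) - 3exp(-τ/2)sin(s)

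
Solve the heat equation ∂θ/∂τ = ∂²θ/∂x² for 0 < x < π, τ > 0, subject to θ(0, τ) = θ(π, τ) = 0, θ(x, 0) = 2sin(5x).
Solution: Separating variables: θ = Σ c_n exp(-n²τ) sin(nx). From θ(x,0) = 2sin(5x): c_5=2.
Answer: θ(x, τ) = 2exp(-25τ)sin(5x)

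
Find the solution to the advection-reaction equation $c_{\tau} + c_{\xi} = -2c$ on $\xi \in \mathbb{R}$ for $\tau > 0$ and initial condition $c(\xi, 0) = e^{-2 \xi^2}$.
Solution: Substitute $c = e^{-2\tau}u$, i.e. $u = e^{2\tau}c$.
By the product rule, $c_{\tau} = e^{-2\tau}(u_{\tau} - 2u)$, $c_{\xi} = e^{-2\tau}u_{\xi}$.
Substituting into the PDE and dividing by $e^{-2\tau}$: $u_{\tau} - 2u + u_{\xi} = -2u$.
The lower-order terms cancel, leaving the standard advection equation $u_{\tau} + u_{\xi} = 0$.
Initial data for $u$: $u(\xi,0) = c(\xi,0) = e^{-2 \xi^2}$.
Solve for $u$:
  By method of characteristics (waves move right with speed 1):
  Along characteristics $\xi - \tau =$ const, $u$ is constant, so $u(\xi,\tau) = f(\xi - \tau)$ with $f = u( \cdot , 0)$.
Hence $u(\xi,\tau) = e^{-2 (\xi - \tau)^2}$.
Transform back: $c(\xi,\tau) = e^{-2\tau}u(\xi,\tau)$.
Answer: $c(\xi, \tau) = e^{-2 \tau} e^{-2 (-\tau + \xi)^2}$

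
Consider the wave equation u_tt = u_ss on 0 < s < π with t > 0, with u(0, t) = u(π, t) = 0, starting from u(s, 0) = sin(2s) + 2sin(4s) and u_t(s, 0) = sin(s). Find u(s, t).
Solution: Separating variables: u = Σ [A_n cos(ω_n t) + B_n sin(ω_n t)] sin(ns), ω_n = n. From ICs (B_n = velocity coefficient / ω_n): A_2=1, A_4=2, B_1=1.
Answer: u(s, t) = sin(s)sin(t) + sin(2s)cos(2t) + 2sin(4s)cos(4t)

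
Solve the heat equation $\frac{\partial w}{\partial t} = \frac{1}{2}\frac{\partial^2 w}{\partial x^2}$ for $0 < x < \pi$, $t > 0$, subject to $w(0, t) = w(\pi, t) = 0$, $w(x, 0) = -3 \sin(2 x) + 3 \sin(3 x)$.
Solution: Using separation of variables $w = X(x)T(t)$:
Eigenfunctions: $\sin(nx)$, $n = 1, 2, 3, \ldots$
General solution: $w(x, t) = \sum c_n \sin(nx) e^{-n^2 t/2}$
Matching $w(x,0) = -3 \sin(2 x) + 3 \sin(3 x)$ term by term: $c_2=-3, c_3=3$.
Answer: $w(x, t) = -3 e^{-2 t} \sin(2 x) + 3 e^{-9 t/2} \sin(3 x)$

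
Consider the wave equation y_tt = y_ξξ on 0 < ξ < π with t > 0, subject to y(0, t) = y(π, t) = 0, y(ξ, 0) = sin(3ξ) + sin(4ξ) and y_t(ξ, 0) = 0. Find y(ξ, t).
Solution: Using separation of variables y = X(ξ)T(t):
Eigenfunctions: sin(nξ), n = 1, 2, 3, ...
General solution: y(ξ, t) = Σ [A_n cos(n t) + B_n sin(n t)] sin(nξ)
From y(ξ,0) = sin(3ξ) + sin(4ξ): A_3=1, A_4=1. From y_t(ξ,0) = 0: all B_n = 0.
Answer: y(ξ, t) = sin(3ξ)cos(3t) + sin(4ξ)cos(4t)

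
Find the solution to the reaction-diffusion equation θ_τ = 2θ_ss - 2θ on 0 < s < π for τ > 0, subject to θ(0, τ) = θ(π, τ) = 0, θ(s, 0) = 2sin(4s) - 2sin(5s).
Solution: Substitute θ = exp(-2τ)u, i.e. u = exp(2τ)θ.
By the product rule, θ_τ = exp(-2τ)(u_τ - 2u), θ_ss = exp(-2τ)u_ss.
Substituting into the PDE and dividing by exp(-2τ): u_τ - 2u = 2u_ss - 2u.
The lower-order terms cancel, leaving the standard heat equation u_τ = 2u_ss.
Initial data for u: u(s,0) = θ(s,0) = 2sin(4s) - 2sin(5s). The boundary conditions carry over: u(0,τ) = u(π,τ) = 0.
Solve for u:
  Using separation of variables u = X(s)G(τ):
  Eigenfunctions: sin(ns), n = 1, 2, 3, ...
  General solution: u(s, τ) = Σ c_n sin(ns) exp(-2n² τ)
  Matching u(s,0) = 2sin(4s) - 2sin(5s) term by term: c_4=2, c_5=-2.
Hence u(s,τ) = 2exp(-32τ)sin(4s) - 2exp(-50τ)sin(5s).
Transform back: θ(s,τ) = exp(-2τ)u(s,τ).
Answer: θ(s, τ) = 2exp(-34τ)sin(4s) - 2exp(-52τ)sin(5s)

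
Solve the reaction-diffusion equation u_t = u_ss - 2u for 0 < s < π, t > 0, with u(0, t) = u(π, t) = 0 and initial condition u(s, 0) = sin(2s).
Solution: Substitute u = exp(-2t)w, i.e. w = exp(2t)u.
By the product rule, u_t = exp(-2t)(w_t - 2w), u_ss = exp(-2t)w_ss.
Substituting into the PDE and dividing by exp(-2t): w_t - 2w = w_ss - 2w.
The lower-order terms cancel, leaving the standard heat equation w_t = w_ss.
Initial data for w: w(s,0) = u(s,0) = sin(2s). The boundary conditions carry over: w(0,t) = w(π,t) = 0.
Solve for w:
  Using separation of variables w = X(s)T(t):
  Eigenfunctions: sin(ns), n = 1, 2, 3, ...
  General solution: w(s, t) = Σ c_n sin(ns) exp(-n² t)
  Matching w(s,0) = sin(2s) term by term: c_2=1.
Hence w(s,t) = exp(-4t)sin(2s).
Transform back: u(s,t) = exp(-2t)w(s,t).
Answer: u(s, t) = exp(-6t)sin(2s)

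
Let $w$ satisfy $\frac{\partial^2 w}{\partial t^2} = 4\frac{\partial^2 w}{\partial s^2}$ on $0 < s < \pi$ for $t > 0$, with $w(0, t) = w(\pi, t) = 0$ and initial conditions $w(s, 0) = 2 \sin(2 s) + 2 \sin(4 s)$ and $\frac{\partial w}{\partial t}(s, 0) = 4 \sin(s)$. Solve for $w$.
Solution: Using separation of variables $w = X(s)T(t)$:
Eigenfunctions: $\sin(ns)$, $n = 1, 2, 3, \ldots$
General solution: $w(s, t) = \sum [A_n \cos(2n t) + B_n \sin(2n t)] \sin(ns)$
From $w(s,0) = 2 \sin(2 s) + 2 \sin(4 s)$: $A_2=2, A_4=2$. From $w_t(s,0) = 4 \sin(s)$, using $w_t(s,0) = \sum \omega_n B_n \sin(ns)$ with $\omega_n = 2n$: $B_1 = 4/2 = 2$.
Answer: $w(s, t) = 2 \sin(s) \sin(2 t) + 2 \sin(2 s) \cos(4 t) + 2 \sin(4 s) \cos(8 t)$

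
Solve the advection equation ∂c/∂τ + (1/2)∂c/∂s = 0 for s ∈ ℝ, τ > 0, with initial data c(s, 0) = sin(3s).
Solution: By method of characteristics (waves move right with speed 1/2):
Along characteristics s - (1/2)τ = const, c is constant, so c(s,τ) = f(s - (1/2)τ) with f = c(·, 0).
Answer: c(s, τ) = sin(3s - 3τ/2)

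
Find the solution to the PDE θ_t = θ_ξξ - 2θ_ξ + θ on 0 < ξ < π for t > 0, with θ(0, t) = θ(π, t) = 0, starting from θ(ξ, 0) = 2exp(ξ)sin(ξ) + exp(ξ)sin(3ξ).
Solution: Substitute θ = exp(ξ)u, i.e. u = exp(-ξ)θ.
By the product rule, θ_ξ = exp(ξ)(u_ξ + u), θ_ξξ = exp(ξ)(u_ξξ + 2u_ξ + u), θ_t = exp(ξ)u_t.
Substituting into the PDE and dividing by exp(ξ): u_t = (u_ξξ + 2u_ξ + u) - 2(u_ξ + u) + u.
The lower-order terms cancel, leaving the standard heat equation u_t = u_ξξ.
Initial data for u: u(ξ,0) = exp(-ξ)θ(ξ,0) = 2sin(ξ) + sin(3ξ). The boundary conditions carry over: u(0,t) = u(π,t) = 0.
Solve for u:
  Using separation of variables u = X(ξ)G(t):
  Eigenfunctions: sin(nξ), n = 1, 2, 3, ...
  General solution: u(ξ, t) = Σ c_n sin(nξ) exp(-n² t)
  Matching u(ξ,0) = 2sin(ξ) + sin(3ξ) term by term: c_1=2, c_3=1.
Hence u(ξ,t) = 2exp(-t)sin(ξ) + exp(-9t)sin(3ξ).
Transform back: θ(ξ,t) = exp(ξ)u(ξ,t).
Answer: θ(ξ, t) = 2exp(-t)exp(ξ)sin(ξ) + exp(-9t)exp(ξ)sin(3ξ)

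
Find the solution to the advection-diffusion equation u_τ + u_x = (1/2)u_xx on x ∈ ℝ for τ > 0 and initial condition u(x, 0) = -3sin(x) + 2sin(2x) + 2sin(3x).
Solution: Moving frame: η = x - τ, σ = τ, u = w(η,σ), so u_τ = w_σ - w_η and u_xx = w_ηη.
Hence u_τ + u_x = w_σ and the PDE becomes the heat equation w_σ = (1/2)w_ηη on η ∈ ℝ.
Initial data: w(η,0) = u(η,0) = -3sin(η) + 2sin(2η) + 2sin(3η). Each mode sin(nη) decays as exp(-n²σ/2) on ℝ, so w(η,σ) = Σ c_n exp(-n²σ/2) sin(nη) with c_1=-3, c_2=2, c_3=2: w(η,σ) = 2exp(-2σ)sin(2η) - 3exp(-σ/2)sin(η) + 2exp(-9σ/2)sin(3η).
Substituting back: u(x,τ) = w(x - τ, τ).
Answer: u(x, τ) = 2exp(-2τ)sin(2x - 2τ) - 3exp(-τ/2)sin(x - τ) + 2exp(-9τ/2)sin(3x - 3τ)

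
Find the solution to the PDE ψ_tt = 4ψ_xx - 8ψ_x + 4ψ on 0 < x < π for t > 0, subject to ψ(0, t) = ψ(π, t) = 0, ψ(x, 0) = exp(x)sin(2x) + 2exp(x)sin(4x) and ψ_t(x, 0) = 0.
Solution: Substitute ψ = exp(x)u.
Then ψ_x = exp(x)(u_x + u), ψ_xx = exp(x)(u_xx + 2u_x + u), ψ_tt = exp(x)u_tt; substituting and dividing by exp(x), the lower-order terms cancel: u_tt = 4u_xx (standard wave equation).
Data for u: u(x,0) = exp(-x)ψ(x,0) = sin(2x) + 2sin(4x); u_t(x,0) = exp(-x)ψ_t(x,0) = 0. The boundary conditions carry over: u(0,t) = u(π,t) = 0.
Separating variables: u = Σ [A_n cos(ω_n t) + B_n sin(ω_n t)] sin(nx), ω_n = 2n. From ICs: A_2=1, A_4=2.
So u(x,t) = sin(2x)cos(4t) + 2sin(4x)cos(8t), and ψ(x,t) = exp(x)u(x,t).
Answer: ψ(x, t) = exp(x)sin(2x)cos(4t) + 2exp(x)sin(4x)cos(8t)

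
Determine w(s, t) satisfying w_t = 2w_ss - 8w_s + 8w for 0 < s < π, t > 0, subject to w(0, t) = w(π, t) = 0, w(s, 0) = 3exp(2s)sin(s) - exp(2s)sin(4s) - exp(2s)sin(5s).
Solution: Substitute w = exp(2s)u, i.e. u = exp(-2s)w.
By the product rule, w_s = exp(2s)(u_s + 2u), w_ss = exp(2s)(u_ss + 4u_s + 4u), w_t = exp(2s)u_t.
Substituting into the PDE and dividing by exp(2s): u_t = 2(u_ss + 4u_s + 4u) - 8(u_s + 2u) + 8u.
The lower-order terms cancel, leaving the standard heat equation u_t = 2u_ss.
Initial data for u: u(s,0) = exp(-2s)w(s,0) = 3sin(s) - sin(4s) - sin(5s). The boundary conditions carry over: u(0,t) = u(π,t) = 0.
Solve for u:
  Using separation of variables u = X(s)T(t):
  Eigenfunctions: sin(ns), n = 1, 2, 3, ...
  General solution: u(s, t) = Σ c_n sin(ns) exp(-2n² t)
  Matching u(s,0) = 3sin(s) - sin(4s) - sin(5s) term by term: c_1=3, c_4=-1, c_5=-1.
Hence u(s,t) = 3exp(-2t)sin(s) - exp(-32t)sin(4s) - exp(-50t)sin(5s).
Transform back: w(s,t) = exp(2s)u(s,t).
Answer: w(s, t) = 3exp(2s)exp(-2t)sin(s) - exp(2s)exp(-32t)sin(4s) - exp(2s)exp(-50t)sin(5s)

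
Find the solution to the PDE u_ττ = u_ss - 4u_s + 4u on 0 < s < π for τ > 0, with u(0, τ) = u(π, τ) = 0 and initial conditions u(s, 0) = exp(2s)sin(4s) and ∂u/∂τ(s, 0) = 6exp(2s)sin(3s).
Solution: Substitute u = exp(2s)w.
Then u_s = exp(2s)(w_s + 2w), u_ss = exp(2s)(w_ss + 4w_s + 4w), u_ττ = exp(2s)w_ττ; substituting and dividing by exp(2s), the lower-order terms cancel: w_ττ = w_ss (standard wave equation).
Data for w: w(s,0) = exp(-2s)u(s,0) = sin(4s); w_τ(s,0) = exp(-2s)u_τ(s,0) = 6sin(3s). The boundary conditions carry over: w(0,τ) = w(π,τ) = 0.
Separating variables: w = Σ [A_n cos(ω_n τ) + B_n sin(ω_n τ)] sin(ns), ω_n = n. From ICs (B_n = velocity coefficient / ω_n): A_4=1, B_3=2.
So w(s,τ) = 2sin(3s)sin(3τ) + sin(4s)cos(4τ), and u(s,τ) = exp(2s)w(s,τ).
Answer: u(s, τ) = 2exp(2s)sin(3s)sin(3τ) + exp(2s)sin(4s)cos(4τ)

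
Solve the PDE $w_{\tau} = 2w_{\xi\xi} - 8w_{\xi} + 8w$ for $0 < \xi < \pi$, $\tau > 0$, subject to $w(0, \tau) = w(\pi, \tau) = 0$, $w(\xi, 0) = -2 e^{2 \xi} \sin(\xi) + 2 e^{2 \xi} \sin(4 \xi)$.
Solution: Substitute $w = e^{2\xi}u$, i.e. $u = e^{-2\xi}w$.
By the product rule, $w_{\xi} = e^{2\xi}(u_{\xi} + 2u)$, $w_{\xi\xi} = e^{2\xi}(u_{\xi\xi} + 4u_{\xi} + 4u)$, $w_{\tau} = e^{2\xi}u_{\tau}$.
Substituting into the PDE and dividing by $e^{2\xi}$: $u_{\tau} = 2(u_{\xi\xi} + 4u_{\xi} + 4u) - 8(u_{\xi} + 2u) + 8u$.
The lower-order terms cancel, leaving the standard heat equation $u_{\tau} = 2u_{\xi\xi}$.
Initial data for $u$: $u(\xi,0) = e^{-2\xi}w(\xi,0) = -2 \sin(\xi) + 2 \sin(4 \xi)$. The boundary conditions carry over: $u(0,\tau) = u(\pi,\tau) = 0$.
Solve for $u$:
  Using separation of variables $u = X(\xi)T(\tau)$:
  Eigenfunctions: $\sin(n\xi)$, $n = 1, 2, 3, \ldots$
  General solution: $u(\xi, \tau) = \sum c_n \sin(n\xi) e^{-2n^2 \tau}$
  Matching $u(\xi,0) = -2 \sin(\xi) + 2 \sin(4 \xi)$ term by term: $c_1=-2, c_4=2$.
Hence $u(\xi,\tau) = -2 e^{-2 \tau} \sin(\xi) + 2 e^{-32 \tau} \sin(4 \xi)$.
Transform back: $w(\xi,\tau) = e^{2\xi}u(\xi,\tau)$.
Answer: $w(\xi, \tau) = -2 e^{-2 \tau} e^{2 \xi} \sin(\xi) + 2 e^{-32 \tau} e^{2 \xi} \sin(4 \xi)$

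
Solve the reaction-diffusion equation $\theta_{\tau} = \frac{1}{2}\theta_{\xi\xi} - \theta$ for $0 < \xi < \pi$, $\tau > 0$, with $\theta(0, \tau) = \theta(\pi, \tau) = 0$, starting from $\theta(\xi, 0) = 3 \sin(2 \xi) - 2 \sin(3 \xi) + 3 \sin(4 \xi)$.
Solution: Substitute $\theta = e^{-\tau}u$.
Then $\theta_{\tau} = e^{-\tau}(u_{\tau} - u)$, $\theta_{\xi\xi} = e^{-\tau}u_{\xi\xi}$; substituting and dividing by $e^{-\tau}$, the lower-order terms cancel: $u_{\tau} = \frac{1}{2}u_{\xi\xi}$ (standard heat equation).
Data for $u$: $u(\xi,0) = \theta(\xi,0) = 3 \sin(2 \xi) - 2 \sin(3 \xi) + 3 \sin(4 \xi)$. The boundary conditions carry over: $u(0,\tau) = u(\pi,\tau) = 0$.
Separating variables: $u = \sum c_n e^{-n^2\tau/2} \sin(n\xi)$. From $u(\xi,0) = 3 \sin(2 \xi) - 2 \sin(3 \xi) + 3 \sin(4 \xi)$: $c_2=3, c_3=-2, c_4=3$.
So $u(\xi,\tau) = 3 e^{-2 \tau} \sin(2 \xi) + 3 e^{-8 \tau} \sin(4 \xi) - 2 e^{-9 \tau/2} \sin(3 \xi)$, and $\theta(\xi,\tau) = e^{-\tau}u(\xi,\tau)$.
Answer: $\theta(\xi, \tau) = 3 e^{-3 \tau} \sin(2 \xi) + 3 e^{-9 \tau} \sin(4 \xi) - 2 e^{-11 \tau/2} \sin(3 \xi)$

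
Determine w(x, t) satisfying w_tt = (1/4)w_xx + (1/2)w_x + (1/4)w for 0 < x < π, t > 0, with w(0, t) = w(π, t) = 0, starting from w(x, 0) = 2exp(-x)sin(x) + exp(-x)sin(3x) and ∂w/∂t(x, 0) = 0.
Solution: Substitute w = exp(-x)u.
Then w_x = exp(-x)(u_x - u), w_xx = exp(-x)(u_xx - 2u_x + u), w_tt = exp(-x)u_tt; substituting and dividing by exp(-x), the lower-order terms cancel: u_tt = (1/4)u_xx (standard wave equation).
Data for u: u(x,0) = exp(x)w(x,0) = 2sin(x) + sin(3x); u_t(x,0) = exp(x)w_t(x,0) = 0. The boundary conditions carry over: u(0,t) = u(π,t) = 0.
Separating variables: u = Σ [A_n cos(ω_n t) + B_n sin(ω_n t)] sin(nx), ω_n = n/2. From ICs: A_1=2, A_3=1.
So u(x,t) = 2sin(x)cos(t/2) + sin(3x)cos(3t/2), and w(x,t) = exp(-x)u(x,t).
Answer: w(x, t) = 2exp(-x)sin(x)cos(t/2) + exp(-x)sin(3x)cos(3t/2)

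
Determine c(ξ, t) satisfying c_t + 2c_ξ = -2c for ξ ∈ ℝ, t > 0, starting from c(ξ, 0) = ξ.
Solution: Substitute c = exp(-2t)u, i.e. u = exp(2t)c.
By the product rule, c_t = exp(-2t)(u_t - 2u), c_ξ = exp(-2t)u_ξ.
Substituting into the PDE and dividing by exp(-2t): u_t - 2u + 2u_ξ = -2u.
The lower-order terms cancel, leaving the standard advection equation u_t + 2u_ξ = 0.
Initial data for u: u(ξ,0) = c(ξ,0) = ξ.
Solve for u:
  By method of characteristics (waves move right with speed 2):
  Along characteristics ξ - 2t = const, u is constant, so u(ξ,t) = f(ξ - 2t) with f = u(·, 0).
Hence u(ξ,t) = -2t + ξ.
Transform back: c(ξ,t) = exp(-2t)u(ξ,t).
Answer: c(ξ, t) = -2texp(-2t) + ξexp(-2t)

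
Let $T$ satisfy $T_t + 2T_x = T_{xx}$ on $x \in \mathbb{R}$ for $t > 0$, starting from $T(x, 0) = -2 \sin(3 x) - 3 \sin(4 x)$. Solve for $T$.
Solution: Moving frame: $\eta = x - 2t$, $\sigma = t$, $T = u(\eta,\sigma)$, so $T_t = u_{\sigma} - 2u_{\eta}$ and $T_{xx} = u_{\eta\eta}$.
Hence $T_t + 2T_x = u_{\sigma}$ and the PDE becomes the heat equation $u_{\sigma} = u_{\eta\eta}$ on $\eta \in \mathbb{R}$.
Initial data: $u(\eta,0) = T(\eta,0) = -2 \sin(3 \eta) - 3 \sin(4 \eta)$. Each mode $\sin(n\eta)$ decays as $e^{-n^2\sigma}$ on $\mathbb{R}$, so $u(\eta,\sigma) = \sum c_n e^{-n^2\sigma} \sin(n\eta)$ with $c_3=-2, c_4=-3$: $u(\eta,\sigma) = -2 e^{-9 \sigma} \sin(3 \eta) - 3 e^{-16 \sigma} \sin(4 \eta)$.
Substituting back: $T(x,t) = u(x - 2t, t)$.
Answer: $T(x, t) = 2 e^{-9 t} \sin(6 t - 3 x) + 3 e^{-16 t} \sin(8 t - 4 x)$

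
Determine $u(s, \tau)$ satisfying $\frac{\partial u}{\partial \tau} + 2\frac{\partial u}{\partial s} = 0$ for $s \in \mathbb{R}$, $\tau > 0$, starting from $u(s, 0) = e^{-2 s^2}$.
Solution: By method of characteristics (waves move right with speed 2):
Along characteristics $s - 2\tau =$ const, $u$ is constant, so $u(s,\tau) = f(s - 2\tau)$ with $f = u( \cdot , 0)$.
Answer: $u(s, \tau) = e^{-2 (-2 \tau + s)^2}$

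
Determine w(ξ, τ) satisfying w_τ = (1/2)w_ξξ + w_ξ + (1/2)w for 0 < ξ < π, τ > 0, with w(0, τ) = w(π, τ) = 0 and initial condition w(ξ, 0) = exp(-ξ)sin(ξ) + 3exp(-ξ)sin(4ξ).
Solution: Substitute w = exp(-ξ)u.
Then w_ξ = exp(-ξ)(u_ξ - u), w_ξξ = exp(-ξ)(u_ξξ - 2u_ξ + u), w_τ = exp(-ξ)u_τ; substituting and dividing by exp(-ξ), the lower-order terms cancel: u_τ = (1/2)u_ξξ (standard heat equation).
Data for u: u(ξ,0) = exp(ξ)w(ξ,0) = sin(ξ) + 3sin(4ξ). The boundary conditions carry over: u(0,τ) = u(π,τ) = 0.
Separating variables: u = Σ c_n exp(-n²τ/2) sin(nξ). From u(ξ,0) = sin(ξ) + 3sin(4ξ): c_1=1, c_4=3.
So u(ξ,τ) = 3exp(-8τ)sin(4ξ) + exp(-τ/2)sin(ξ), and w(ξ,τ) = exp(-ξ)u(ξ,τ).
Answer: w(ξ, τ) = 3exp(-ξ)exp(-8τ)sin(4ξ) + exp(-ξ)exp(-τ/2)sin(ξ)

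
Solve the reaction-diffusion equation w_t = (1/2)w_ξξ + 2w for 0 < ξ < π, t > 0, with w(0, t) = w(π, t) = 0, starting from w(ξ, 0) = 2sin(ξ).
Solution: Substitute w = exp(2t)u.
Then w_t = exp(2t)(u_t + 2u), w_ξξ = exp(2t)u_ξξ; substituting and dividing by exp(2t), the lower-order terms cancel: u_t = (1/2)u_ξξ (standard heat equation).
Data for u: u(ξ,0) = w(ξ,0) = 2sin(ξ). The boundary conditions carry over: u(0,t) = u(π,t) = 0.
Separating variables: u = Σ c_n exp(-n²t/2) sin(nξ). From u(ξ,0) = 2sin(ξ): c_1=2.
So u(ξ,t) = 2exp(-t/2)sin(ξ), and w(ξ,t) = exp(2t)u(ξ,t).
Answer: w(ξ, t) = 2exp(3t/2)sin(ξ)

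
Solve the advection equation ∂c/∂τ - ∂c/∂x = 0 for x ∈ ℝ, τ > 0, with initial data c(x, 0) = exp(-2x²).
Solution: By method of characteristics (waves move left with speed 1):
Along characteristics x + τ = const, c is constant, so c(x,τ) = f(x + τ) with f = c(·, 0).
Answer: c(x, τ) = exp(-2(x + τ)²)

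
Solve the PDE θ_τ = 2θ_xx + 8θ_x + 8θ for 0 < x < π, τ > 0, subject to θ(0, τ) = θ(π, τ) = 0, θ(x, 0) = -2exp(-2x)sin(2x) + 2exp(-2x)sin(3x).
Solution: Substitute θ = exp(-2x)u.
Then θ_x = exp(-2x)(u_x - 2u), θ_xx = exp(-2x)(u_xx - 4u_x + 4u), θ_τ = exp(-2x)u_τ; substituting and dividing by exp(-2x), the lower-order terms cancel: u_τ = 2u_xx (standard heat equation).
Data for u: u(x,0) = exp(2x)θ(x,0) = -2sin(2x) + 2sin(3x). The boundary conditions carry over: u(0,τ) = u(π,τ) = 0.
Separating variables: u = Σ c_n exp(-2n²τ) sin(nx). From u(x,0) = -2sin(2x) + 2sin(3x): c_2=-2, c_3=2.
So u(x,τ) = -2exp(-8τ)sin(2x) + 2exp(-18τ)sin(3x), and θ(x,τ) = exp(-2x)u(x,τ).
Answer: θ(x, τ) = -2exp(-2x)exp(-8τ)sin(2x) + 2exp(-2x)exp(-18τ)sin(3x)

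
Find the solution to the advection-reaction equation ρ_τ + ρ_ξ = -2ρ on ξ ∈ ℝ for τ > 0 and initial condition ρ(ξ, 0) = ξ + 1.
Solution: Substitute ρ = exp(-2τ)u.
Then ρ_τ = exp(-2τ)(u_τ - 2u), ρ_ξ = exp(-2τ)u_ξ; substituting and dividing by exp(-2τ), the lower-order terms cancel: u_τ + u_ξ = 0 (standard advection equation).
Data for u: u(ξ,0) = ρ(ξ,0) = ξ + 1.
By characteristics (dξ/dτ = 1), u(ξ,τ) = f(ξ - τ) with f = u(·, 0).
So u(ξ,τ) = ξ - τ + 1, and ρ(ξ,τ) = exp(-2τ)u(ξ,τ).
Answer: ρ(ξ, τ) = ξexp(-2τ) - τexp(-2τ) + exp(-2τ)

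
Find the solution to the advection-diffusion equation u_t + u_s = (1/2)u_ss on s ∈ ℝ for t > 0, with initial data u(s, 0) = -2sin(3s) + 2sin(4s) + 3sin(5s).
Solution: Change to a moving frame: let η = s - t, σ = t and write u(s,t) = w(η,σ).
By the chain rule u_t = w_σ - w_η, u_s = w_η, u_ss = w_ηη.
Then u_t + u_s = w_σ: the advection term cancels and the PDE becomes the heat equation w_σ = (1/2)w_ηη on η ∈ ℝ.
Initial data: w(η,0) = u(η,0) = -2sin(3η) + 2sin(4η) + 3sin(5η).
On η ∈ ℝ each mode satisfies (sin(nη))″ = -n² sin(nη), so exp(-n²σ/2) sin(nη) solves the heat equation; by superposition w(η,σ) = Σ c_n exp(-n²σ/2) sin(nη).
Reading off the coefficients: c_3=-2, c_4=2, c_5=3, so w(η,σ) = 2exp(-8σ)sin(4η) - 2exp(-9σ/2)sin(3η) + 3exp(-25σ/2)sin(5η).
Substituting back η = s - t, σ = t: u(s,t) = w(s - t, t).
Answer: u(s, t) = 2exp(-8t)sin(4s - 4t) - 2exp(-9t/2)sin(3s - 3t) + 3exp(-25t/2)sin(5s - 5t)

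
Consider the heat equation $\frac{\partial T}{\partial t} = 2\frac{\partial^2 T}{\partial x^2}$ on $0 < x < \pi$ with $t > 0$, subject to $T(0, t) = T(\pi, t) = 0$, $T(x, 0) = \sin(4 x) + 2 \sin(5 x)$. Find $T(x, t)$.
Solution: Using separation of variables $T = X(x)G(t)$:
Eigenfunctions: $\sin(nx)$, $n = 1, 2, 3, \ldots$
General solution: $T(x, t) = \sum c_n \sin(nx) e^{-2n^2 t}$
Matching $T(x,0) = \sin(4 x) + 2 \sin(5 x)$ term by term: $c_4=1, c_5=2$.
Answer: $T(x, t) = e^{-32 t} \sin(4 x) + 2 e^{-50 t} \sin(5 x)$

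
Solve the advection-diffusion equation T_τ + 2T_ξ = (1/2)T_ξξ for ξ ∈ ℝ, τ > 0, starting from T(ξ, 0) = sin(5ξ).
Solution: Moving frame: η = ξ - 2τ, σ = τ, T = u(η,σ), so T_τ = u_σ - 2u_η and T_ξξ = u_ηη.
Hence T_τ + 2T_ξ = u_σ and the PDE becomes the heat equation u_σ = (1/2)u_ηη on η ∈ ℝ.
Initial data: u(η,0) = T(η,0) = sin(5η). Each mode sin(nη) decays as exp(-n²σ/2) on ℝ, so u(η,σ) = Σ c_n exp(-n²σ/2) sin(nη) with c_5=1: u(η,σ) = exp(-25σ/2)sin(5η).
Substituting back: T(ξ,τ) = u(ξ - 2τ, τ).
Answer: T(ξ, τ) = exp(-25τ/2)sin(5ξ - 10τ)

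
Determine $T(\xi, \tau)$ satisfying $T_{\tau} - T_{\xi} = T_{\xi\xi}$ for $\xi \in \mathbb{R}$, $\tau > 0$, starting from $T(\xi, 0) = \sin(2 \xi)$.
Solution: Change to a moving frame: let $\eta = \xi + \tau$, $\sigma = \tau$ and write $T(\xi,\tau) = u(\eta,\sigma)$.
By the chain rule $T_{\tau} = u_{\sigma} + u_{\eta}$, $T_{\xi} = u_{\eta}$, $T_{\xi\xi} = u_{\eta\eta}$.
Then $T_{\tau} - T_{\xi} = u_{\sigma}$: the advection term cancels and the PDE becomes the heat equation $u_{\sigma} = u_{\eta\eta}$ on $\eta \in \mathbb{R}$.
Initial data: $u(\eta,0) = T(\eta,0) = \sin(2 \eta)$.
On $\eta \in \mathbb{R}$ each mode satisfies $(\sin(n\eta))'' = -n^2 \sin(n\eta)$, so $e^{-n^2\sigma} \sin(n\eta)$ solves the heat equation; by superposition $u(\eta,\sigma) = \sum c_n e^{-n^2\sigma} \sin(n\eta)$.
Reading off the coefficients: $c_2=1$, so $u(\eta,\sigma) = e^{-4 \sigma} \sin(2 \eta)$.
Substituting back $\eta = \xi + \tau$, $\sigma = \tau$: $T(\xi,\tau) = u(\xi + \tau, \tau)$.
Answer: $T(\xi, \tau) = e^{-4 \tau} \sin(2 \tau + 2 \xi)$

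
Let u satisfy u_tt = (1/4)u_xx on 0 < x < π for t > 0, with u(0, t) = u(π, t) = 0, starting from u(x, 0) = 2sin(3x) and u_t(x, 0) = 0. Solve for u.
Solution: Using separation of variables u = X(x)T(t):
Eigenfunctions: sin(nx), n = 1, 2, 3, ...
General solution: u(x, t) = Σ [A_n cos(n t/2) + B_n sin(n t/2)] sin(nx)
From u(x,0) = 2sin(3x): A_3=2. From u_t(x,0) = 0: all B_n = 0.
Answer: u(x, t) = 2sin(3x)cos(3t/2)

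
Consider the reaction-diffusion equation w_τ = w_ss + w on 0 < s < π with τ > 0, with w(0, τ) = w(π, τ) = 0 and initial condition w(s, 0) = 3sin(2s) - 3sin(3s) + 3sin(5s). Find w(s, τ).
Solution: Substitute w = exp(τ)u, i.e. u = exp(-τ)w.
By the product rule, w_τ = exp(τ)(u_τ + u), w_ss = exp(τ)u_ss.
Substituting into the PDE and dividing by exp(τ): u_τ + u = u_ss + u.
The lower-order terms cancel, leaving the standard heat equation u_τ = u_ss.
Initial data for u: u(s,0) = w(s,0) = 3sin(2s) - 3sin(3s) + 3sin(5s). The boundary conditions carry over: u(0,τ) = u(π,τ) = 0.
Solve for u:
  Using separation of variables u = X(s)T(τ):
  Eigenfunctions: sin(ns), n = 1, 2, 3, ...
  General solution: u(s, τ) = Σ c_n sin(ns) exp(-n² τ)
  Matching u(s,0) = 3sin(2s) - 3sin(3s) + 3sin(5s) term by term: c_2=3, c_3=-3, c_5=3.
Hence u(s,τ) = 3exp(-4τ)sin(2s) - 3exp(-9τ)sin(3s) + 3exp(-25τ)sin(5s).
Transform back: w(s,τ) = exp(τ)u(s,τ).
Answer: w(s, τ) = 3exp(-3τ)sin(2s) - 3exp(-8τ)sin(3s) + 3exp(-24τ)sin(5s)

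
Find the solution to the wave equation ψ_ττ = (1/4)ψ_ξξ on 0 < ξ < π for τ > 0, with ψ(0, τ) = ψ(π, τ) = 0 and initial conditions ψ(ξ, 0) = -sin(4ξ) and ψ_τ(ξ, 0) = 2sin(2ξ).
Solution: Separating variables: ψ = Σ [A_n cos(ω_n τ) + B_n sin(ω_n τ)] sin(nξ), ω_n = n/2. From ICs (B_n = velocity coefficient / ω_n): A_4=-1, B_2=2.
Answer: ψ(ξ, τ) = 2sin(2ξ)sin(τ) - sin(4ξ)cos(2τ)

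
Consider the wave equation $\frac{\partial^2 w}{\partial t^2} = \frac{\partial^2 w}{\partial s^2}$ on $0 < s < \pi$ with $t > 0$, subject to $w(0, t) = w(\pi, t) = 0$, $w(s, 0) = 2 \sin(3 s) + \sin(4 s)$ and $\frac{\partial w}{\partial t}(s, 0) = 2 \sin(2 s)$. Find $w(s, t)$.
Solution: Separating variables: $w = \sum [A_n \cos(\omega_n t) + B_n \sin(\omega_n t)] \sin(ns)$, $\omega_n = n$. From ICs ($B_n$ = velocity coefficient / $\omega_n$): $A_3=2, A_4=1, B_2=1$.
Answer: $w(s, t) = \sin(2 s) \sin(2 t) + 2 \sin(3 s) \cos(3 t) + \sin(4 s) \cos(4 t)$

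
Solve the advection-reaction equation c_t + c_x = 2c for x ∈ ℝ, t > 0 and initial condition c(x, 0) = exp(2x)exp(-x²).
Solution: Substitute c = exp(2x)u, i.e. u = exp(-2x)c.
By the product rule, c_x = exp(2x)(u_x + 2u), c_t = exp(2x)u_t.
Substituting into the PDE and dividing by exp(2x): u_t + (u_x + 2u) = 2u.
The lower-order terms cancel, leaving the standard advection equation u_t + u_x = 0.
Initial data for u: u(x,0) = exp(-2x)c(x,0) = exp(-x²).
Solve for u:
  By method of characteristics (waves move right with speed 1):
  Along characteristics x - t = const, u is constant, so u(x,t) = f(x - t) with f = u(·, 0).
Hence u(x,t) = exp(-(-t + x)²).
Transform back: c(x,t) = exp(2x)u(x,t).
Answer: c(x, t) = exp(2x)exp(-(-t + x)²)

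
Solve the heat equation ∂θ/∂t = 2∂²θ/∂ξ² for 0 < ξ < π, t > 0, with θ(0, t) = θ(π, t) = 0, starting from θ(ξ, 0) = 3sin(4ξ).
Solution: Using separation of variables θ = X(ξ)G(t):
Eigenfunctions: sin(nξ), n = 1, 2, 3, ...
General solution: θ(ξ, t) = Σ c_n sin(nξ) exp(-2n² t)
Matching θ(ξ,0) = 3sin(4ξ) term by term: c_4=3.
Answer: θ(ξ, t) = 3exp(-32t)sin(4ξ)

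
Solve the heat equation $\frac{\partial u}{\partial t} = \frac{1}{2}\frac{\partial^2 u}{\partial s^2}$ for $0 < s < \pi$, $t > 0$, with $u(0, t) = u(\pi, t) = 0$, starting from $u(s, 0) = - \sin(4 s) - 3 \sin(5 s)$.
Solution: Using separation of variables $u = X(s)T(t)$:
Eigenfunctions: $\sin(ns)$, $n = 1, 2, 3, \ldots$
General solution: $u(s, t) = \sum c_n \sin(ns) e^{-n^2 t/2}$
Matching $u(s,0) = - \sin(4 s) - 3 \sin(5 s)$ term by term: $c_4=-1, c_5=-3$.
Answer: $u(s, t) = - e^{-8 t} \sin(4 s) - 3 e^{-25 t/2} \sin(5 s)$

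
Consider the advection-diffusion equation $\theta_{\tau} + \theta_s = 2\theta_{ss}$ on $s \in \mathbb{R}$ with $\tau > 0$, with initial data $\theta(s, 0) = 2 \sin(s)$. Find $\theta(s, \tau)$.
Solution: Change to a moving frame: let $\eta = s - \tau$, $\sigma = \tau$ and write $\theta(s,\tau) = u(\eta,\sigma)$.
By the chain rule $\theta_{\tau} = u_{\sigma} - u_{\eta}$, $\theta_s = u_{\eta}$, $\theta_{ss} = u_{\eta\eta}$.
Then $\theta_{\tau} + \theta_s = u_{\sigma}$: the advection term cancels and the PDE becomes the heat equation $u_{\sigma} = 2u_{\eta\eta}$ on $\eta \in \mathbb{R}$.
Initial data: $u(\eta,0) = \theta(\eta,0) = 2 \sin(\eta)$.
On $\eta \in \mathbb{R}$ each mode satisfies $(\sin(n\eta))'' = -n^2 \sin(n\eta)$, so $e^{-2n^2\sigma} \sin(n\eta)$ solves the heat equation; by superposition $u(\eta,\sigma) = \sum c_n e^{-2n^2\sigma} \sin(n\eta)$.
Reading off the coefficients: $c_1=2$, so $u(\eta,\sigma) = 2 e^{-2 \sigma} \sin(\eta)$.
Substituting back $\eta = s - \tau$, $\sigma = \tau$: $\theta(s,\tau) = u(s - \tau, \tau)$.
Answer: $\theta(s, \tau) = -2 e^{-2 \tau} \sin(\tau - s)$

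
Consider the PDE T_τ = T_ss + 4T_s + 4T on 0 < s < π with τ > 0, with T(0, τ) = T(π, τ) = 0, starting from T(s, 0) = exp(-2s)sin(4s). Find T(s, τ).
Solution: Substitute T = exp(-2s)u.
Then T_s = exp(-2s)(u_s - 2u), T_ss = exp(-2s)(u_ss - 4u_s + 4u), T_τ = exp(-2s)u_τ; substituting and dividing by exp(-2s), the lower-order terms cancel: u_τ = u_ss (standard heat equation).
Data for u: u(s,0) = exp(2s)T(s,0) = sin(4s). The boundary conditions carry over: u(0,τ) = u(π,τ) = 0.
Separating variables: u = Σ c_n exp(-n²τ) sin(ns). From u(s,0) = sin(4s): c_4=1.
So u(s,τ) = exp(-16τ)sin(4s), and T(s,τ) = exp(-2s)u(s,τ).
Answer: T(s, τ) = exp(-2s)exp(-16τ)sin(4s)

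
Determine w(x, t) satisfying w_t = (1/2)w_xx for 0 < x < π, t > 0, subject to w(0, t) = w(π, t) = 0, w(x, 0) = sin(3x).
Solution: Separating variables: w = Σ c_n exp(-n²t/2) sin(nx). From w(x,0) = sin(3x): c_3=1.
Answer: w(x, t) = exp(-9t/2)sin(3x)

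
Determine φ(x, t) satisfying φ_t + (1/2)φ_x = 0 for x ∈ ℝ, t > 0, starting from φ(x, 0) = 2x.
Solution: By characteristics (dx/dt = 1/2), φ(x,t) = f(x - (1/2)t) with f = φ(·, 0).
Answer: φ(x, t) = -t + 2x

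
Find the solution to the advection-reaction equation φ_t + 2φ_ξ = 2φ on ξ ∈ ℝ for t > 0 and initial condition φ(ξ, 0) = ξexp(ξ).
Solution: Substitute φ = exp(ξ)u, i.e. u = exp(-ξ)φ.
By the product rule, φ_ξ = exp(ξ)(u_ξ + u), φ_t = exp(ξ)u_t.
Substituting into the PDE and dividing by exp(ξ): u_t + 2(u_ξ + u) = 2u.
The lower-order terms cancel, leaving the standard advection equation u_t + 2u_ξ = 0.
Initial data for u: u(ξ,0) = exp(-ξ)φ(ξ,0) = ξ.
Solve for u:
  By method of characteristics (waves move right with speed 2):
  Along characteristics ξ - 2t = const, u is constant, so u(ξ,t) = f(ξ - 2t) with f = u(·, 0).
Hence u(ξ,t) = -2t + ξ.
Transform back: φ(ξ,t) = exp(ξ)u(ξ,t).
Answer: φ(ξ, t) = -2texp(ξ) + ξexp(ξ)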